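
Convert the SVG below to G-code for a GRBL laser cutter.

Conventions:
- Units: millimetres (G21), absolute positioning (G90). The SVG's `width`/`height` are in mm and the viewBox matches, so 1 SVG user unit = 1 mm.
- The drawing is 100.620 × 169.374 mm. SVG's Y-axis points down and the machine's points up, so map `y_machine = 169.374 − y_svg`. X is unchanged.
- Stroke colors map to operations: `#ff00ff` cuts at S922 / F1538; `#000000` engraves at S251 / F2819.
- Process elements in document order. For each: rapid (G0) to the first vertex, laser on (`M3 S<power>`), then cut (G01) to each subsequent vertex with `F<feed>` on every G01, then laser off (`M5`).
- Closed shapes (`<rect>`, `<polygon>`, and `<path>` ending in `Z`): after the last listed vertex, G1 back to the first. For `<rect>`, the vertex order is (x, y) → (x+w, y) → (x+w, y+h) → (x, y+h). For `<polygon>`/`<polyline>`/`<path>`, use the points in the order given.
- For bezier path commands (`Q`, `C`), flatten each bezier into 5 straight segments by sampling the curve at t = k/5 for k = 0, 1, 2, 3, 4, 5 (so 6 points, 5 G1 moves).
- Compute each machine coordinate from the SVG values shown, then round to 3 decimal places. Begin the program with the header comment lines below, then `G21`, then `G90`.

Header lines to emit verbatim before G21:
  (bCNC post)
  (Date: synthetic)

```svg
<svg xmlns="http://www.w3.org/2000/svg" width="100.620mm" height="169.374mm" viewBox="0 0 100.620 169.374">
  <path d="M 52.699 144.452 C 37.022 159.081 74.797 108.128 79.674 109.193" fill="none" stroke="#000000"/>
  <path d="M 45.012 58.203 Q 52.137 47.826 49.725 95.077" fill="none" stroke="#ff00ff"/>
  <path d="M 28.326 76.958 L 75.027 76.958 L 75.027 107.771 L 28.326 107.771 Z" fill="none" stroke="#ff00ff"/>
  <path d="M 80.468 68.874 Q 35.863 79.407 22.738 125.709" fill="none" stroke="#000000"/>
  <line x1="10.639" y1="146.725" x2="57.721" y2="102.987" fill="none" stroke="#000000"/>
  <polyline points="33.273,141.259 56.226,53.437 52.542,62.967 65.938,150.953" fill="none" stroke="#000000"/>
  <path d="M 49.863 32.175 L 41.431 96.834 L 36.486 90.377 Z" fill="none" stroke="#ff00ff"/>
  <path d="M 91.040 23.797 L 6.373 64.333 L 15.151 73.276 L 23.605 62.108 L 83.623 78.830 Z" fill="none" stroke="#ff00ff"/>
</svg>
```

viewBox `0 0 100.620 169.374` with mm width/height → 1 unit = 1 mm. Flip: y_m = 169.374 − y_svg.

**Shape 1** — `<path>` cubic bezier, stroke `#000000` → engrave (S251, F2819). Control points (SVG): P0=(52.699,144.452), P1=(37.022,159.081), P2=(74.797,108.128), P3=(79.674,109.193); sampled at t=k/5. Machine vertices: (52.699,24.922) → (49.016,23.074) → (54.017,31.320) → (63.557,44.017) → (73.491,55.519) → (79.674,60.181). Open path.

**Shape 2** — `<path>` quadratic bezier, stroke `#ff00ff` → cut (S922, F1538). Control points (SVG): P0=(45.012,58.203), P1=(52.137,47.826), P2=(49.725,95.077); sampled at t=k/5. Machine vertices: (45.012,111.171) → (47.481,113.017) → (49.186,110.252) → (50.129,102.877) → (50.308,90.892) → (49.725,74.297). Open path.

**Shape 3** — `<path>` rectangle, stroke `#ff00ff` → cut (S922, F1538). Machine vertices: (28.326,92.416) → (75.027,92.416) → (75.027,61.603) → (28.326,61.603) → (28.326,92.416). Closed: final G1 returns to the first vertex.

**Shape 4** — `<path>` quadratic bezier, stroke `#000000` → engrave (S251, F2819). Control points (SVG): P0=(80.468,68.874), P1=(35.863,79.407), P2=(22.738,125.709); sampled at t=k/5. Machine vertices: (80.468,100.500) → (63.885,94.856) → (49.821,86.351) → (38.275,74.984) → (29.247,60.755) → (22.738,43.665). Open path.

**Shape 5** — `<line>` line segment, stroke `#000000` → engrave (S251, F2819). Machine vertices: (10.639,22.649) → (57.721,66.387). Open path.

**Shape 6** — `<polyline>` open polyline, stroke `#000000` → engrave (S251, F2819). Machine vertices: (33.273,28.115) → (56.226,115.937) → (52.542,106.407) → (65.938,18.421). Open path.

**Shape 7** — `<path>` closed polygon, stroke `#ff00ff` → cut (S922, F1538). Machine vertices: (49.863,137.199) → (41.431,72.540) → (36.486,78.997) → (49.863,137.199). Closed: final G1 returns to the first vertex.

**Shape 8** — `<path>` closed polygon, stroke `#ff00ff` → cut (S922, F1538). Machine vertices: (91.040,145.577) → (6.373,105.041) → (15.151,96.098) → (23.605,107.266) → (83.623,90.544) → (91.040,145.577). Closed: final G1 returns to the first vertex.

(bCNC post)
(Date: synthetic)
G21
G90
G0 X52.699 Y24.922
M3 S251
G01 X49.016 Y23.074 F2819
G01 X54.017 Y31.320 F2819
G01 X63.557 Y44.017 F2819
G01 X73.491 Y55.519 F2819
G01 X79.674 Y60.181 F2819
M5
G0 X45.012 Y111.171
M3 S922
G01 X47.481 Y113.017 F1538
G01 X49.186 Y110.252 F1538
G01 X50.129 Y102.877 F1538
G01 X50.308 Y90.892 F1538
G01 X49.725 Y74.297 F1538
M5
G0 X28.326 Y92.416
M3 S922
G01 X75.027 Y92.416 F1538
G01 X75.027 Y61.603 F1538
G01 X28.326 Y61.603 F1538
G01 X28.326 Y92.416 F1538
M5
G0 X80.468 Y100.500
M3 S251
G01 X63.885 Y94.856 F2819
G01 X49.821 Y86.351 F2819
G01 X38.275 Y74.984 F2819
G01 X29.247 Y60.755 F2819
G01 X22.738 Y43.665 F2819
M5
G0 X10.639 Y22.649
M3 S251
G01 X57.721 Y66.387 F2819
M5
G0 X33.273 Y28.115
M3 S251
G01 X56.226 Y115.937 F2819
G01 X52.542 Y106.407 F2819
G01 X65.938 Y18.421 F2819
M5
G0 X49.863 Y137.199
M3 S922
G01 X41.431 Y72.540 F1538
G01 X36.486 Y78.997 F1538
G01 X49.863 Y137.199 F1538
M5
G0 X91.040 Y145.577
M3 S922
G01 X6.373 Y105.041 F1538
G01 X15.151 Y96.098 F1538
G01 X23.605 Y107.266 F1538
G01 X83.623 Y90.544 F1538
G01 X91.040 Y145.577 F1538
M5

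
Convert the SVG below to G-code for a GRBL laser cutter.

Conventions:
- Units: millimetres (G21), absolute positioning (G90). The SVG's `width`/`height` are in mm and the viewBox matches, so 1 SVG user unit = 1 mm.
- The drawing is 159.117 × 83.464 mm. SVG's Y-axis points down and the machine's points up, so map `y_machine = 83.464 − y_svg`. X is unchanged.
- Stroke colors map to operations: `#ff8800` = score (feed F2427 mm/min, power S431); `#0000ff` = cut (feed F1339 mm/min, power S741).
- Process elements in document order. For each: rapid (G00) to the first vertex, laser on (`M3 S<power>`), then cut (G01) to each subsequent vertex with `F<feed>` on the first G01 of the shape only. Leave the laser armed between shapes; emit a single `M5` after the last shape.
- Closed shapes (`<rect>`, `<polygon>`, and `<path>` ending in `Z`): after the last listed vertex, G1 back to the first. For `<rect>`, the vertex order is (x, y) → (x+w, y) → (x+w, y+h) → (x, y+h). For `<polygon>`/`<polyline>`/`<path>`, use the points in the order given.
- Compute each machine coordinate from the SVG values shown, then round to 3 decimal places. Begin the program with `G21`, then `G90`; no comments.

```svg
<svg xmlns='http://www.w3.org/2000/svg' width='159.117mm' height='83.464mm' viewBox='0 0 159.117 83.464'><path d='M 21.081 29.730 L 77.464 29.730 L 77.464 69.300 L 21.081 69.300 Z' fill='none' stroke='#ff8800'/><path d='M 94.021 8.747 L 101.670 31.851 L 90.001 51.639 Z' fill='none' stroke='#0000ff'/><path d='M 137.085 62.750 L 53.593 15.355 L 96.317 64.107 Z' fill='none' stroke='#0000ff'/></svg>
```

Since the viewBox matches the mm dimensions, user units are millimetres directly. The only transform is the Y-flip y_m = 83.464 − y_svg.

Shape 1 is a rectangle drawn with `<path>`. Its stroke #ff8800 means score at S431, F2427. After flipping Y the toolpath is (21.081,53.734) → (77.464,53.734) → (77.464,14.164) → (21.081,14.164) → (21.081,53.734), returning to the start.

Shape 2 is a closed polygon drawn with `<path>`. Its stroke #0000ff means cut at S741, F1339. After flipping Y the toolpath is (94.021,74.717) → (101.670,51.613) → (90.001,31.825) → (94.021,74.717), returning to the start.

Shape 3 is a closed polygon drawn with `<path>`. Its stroke #0000ff means cut at S741, F1339. After flipping Y the toolpath is (137.085,20.714) → (53.593,68.109) → (96.317,19.357) → (137.085,20.714), returning to the start.

G21
G90
G00 X21.081 Y53.734
M3 S431
G01 X77.464 Y53.734 F2427
G01 X77.464 Y14.164
G01 X21.081 Y14.164
G01 X21.081 Y53.734
G00 X94.021 Y74.717
M3 S741
G01 X101.670 Y51.613 F1339
G01 X90.001 Y31.825
G01 X94.021 Y74.717
G00 X137.085 Y20.714
M3 S741
G01 X53.593 Y68.109 F1339
G01 X96.317 Y19.357
G01 X137.085 Y20.714
M5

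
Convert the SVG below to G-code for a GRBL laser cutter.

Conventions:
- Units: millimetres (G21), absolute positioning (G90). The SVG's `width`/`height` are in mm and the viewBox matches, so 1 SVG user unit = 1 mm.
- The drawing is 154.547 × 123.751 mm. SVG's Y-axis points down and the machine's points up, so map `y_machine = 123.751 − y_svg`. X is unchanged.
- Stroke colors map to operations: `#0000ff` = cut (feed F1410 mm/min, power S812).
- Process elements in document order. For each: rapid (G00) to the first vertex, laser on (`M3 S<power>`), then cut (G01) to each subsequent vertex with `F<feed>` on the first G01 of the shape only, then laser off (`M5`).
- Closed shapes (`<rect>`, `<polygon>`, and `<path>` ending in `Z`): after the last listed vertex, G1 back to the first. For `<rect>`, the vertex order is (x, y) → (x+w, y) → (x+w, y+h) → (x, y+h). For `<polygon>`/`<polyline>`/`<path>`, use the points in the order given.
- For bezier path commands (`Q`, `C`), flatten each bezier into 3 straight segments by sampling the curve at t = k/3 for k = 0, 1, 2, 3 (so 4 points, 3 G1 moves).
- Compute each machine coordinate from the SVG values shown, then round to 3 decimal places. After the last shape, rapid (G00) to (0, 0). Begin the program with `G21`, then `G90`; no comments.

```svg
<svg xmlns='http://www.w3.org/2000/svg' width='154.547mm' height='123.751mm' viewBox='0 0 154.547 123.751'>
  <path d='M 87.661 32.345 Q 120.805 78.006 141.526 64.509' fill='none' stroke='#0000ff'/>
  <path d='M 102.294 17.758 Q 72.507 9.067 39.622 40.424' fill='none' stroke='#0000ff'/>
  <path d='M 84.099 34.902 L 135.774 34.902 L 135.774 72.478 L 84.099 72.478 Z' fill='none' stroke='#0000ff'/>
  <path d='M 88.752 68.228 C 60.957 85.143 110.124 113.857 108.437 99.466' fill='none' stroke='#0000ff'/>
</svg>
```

G21
G90
G00 X87.661 Y91.406
M3 S812
G01 X108.377 Y67.538 F1410
G01 X126.332 Y56.817
G01 X141.526 Y59.242
M5
G00 X102.294 Y105.993
M3 S812
G01 X82.092 Y107.337 F1410
G01 X61.201 Y99.782
G01 X39.622 Y83.327
M5
G00 X84.099 Y88.849
M3 S812
G01 X135.774 Y88.849 F1410
G01 X135.774 Y51.273
G01 X84.099 Y51.273
G01 X84.099 Y88.849
M5
G00 X88.752 Y55.523
M3 S812
G01 X81.877 Y36.708 F1410
G01 X97.907 Y22.229
G01 X108.437 Y24.285
M5
G00 X0.000 Y0.000

1 u = 1 mm; y_m = 123.751 − y.

[1] `<path>` quadratic bezier, #0000ff→cut S812 F1410: (87.661,91.406) → (108.377,67.538) → (126.332,56.817) → (141.526,59.242)

[2] `<path>` quadratic bezier, #0000ff→cut S812 F1410: (102.294,105.993) → (82.092,107.337) → (61.201,99.782) → (39.622,83.327)

[3] `<path>` rectangle, #0000ff→cut S812 F1410: (84.099,88.849) → (135.774,88.849) → (135.774,51.273) → (84.099,51.273) → (84.099,88.849) (closed)

[4] `<path>` cubic bezier, #0000ff→cut S812 F1410: (88.752,55.523) → (81.877,36.708) → (97.907,22.229) → (108.437,24.285)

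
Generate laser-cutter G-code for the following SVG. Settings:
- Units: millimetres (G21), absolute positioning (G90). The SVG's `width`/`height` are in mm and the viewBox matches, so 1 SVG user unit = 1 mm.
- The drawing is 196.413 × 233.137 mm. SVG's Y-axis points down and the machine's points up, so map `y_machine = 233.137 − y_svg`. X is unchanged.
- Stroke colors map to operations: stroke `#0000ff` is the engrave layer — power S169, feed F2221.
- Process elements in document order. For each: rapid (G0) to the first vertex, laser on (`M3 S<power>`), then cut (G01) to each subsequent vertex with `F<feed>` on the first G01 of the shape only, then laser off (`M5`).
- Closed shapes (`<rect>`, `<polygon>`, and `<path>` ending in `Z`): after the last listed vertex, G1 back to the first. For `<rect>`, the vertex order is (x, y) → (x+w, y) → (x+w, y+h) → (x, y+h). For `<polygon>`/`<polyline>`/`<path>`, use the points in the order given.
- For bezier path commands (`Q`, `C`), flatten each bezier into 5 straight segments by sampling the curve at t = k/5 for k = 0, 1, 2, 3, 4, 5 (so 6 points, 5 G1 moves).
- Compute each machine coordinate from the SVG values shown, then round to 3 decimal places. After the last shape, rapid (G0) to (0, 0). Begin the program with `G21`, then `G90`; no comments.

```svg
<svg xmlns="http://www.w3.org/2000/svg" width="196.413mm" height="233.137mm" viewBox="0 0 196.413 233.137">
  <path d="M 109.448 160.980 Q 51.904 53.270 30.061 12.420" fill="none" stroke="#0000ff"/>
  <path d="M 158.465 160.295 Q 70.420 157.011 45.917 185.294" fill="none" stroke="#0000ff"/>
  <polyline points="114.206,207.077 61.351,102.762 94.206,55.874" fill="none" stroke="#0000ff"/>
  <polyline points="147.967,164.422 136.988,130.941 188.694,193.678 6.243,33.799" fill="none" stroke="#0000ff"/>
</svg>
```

viewBox `0 0 196.413 233.137` with mm width/height → 1 unit = 1 mm. Flip: y_m = 233.137 − y_svg.

**Shape 1** — `<path>` quadratic bezier, stroke `#0000ff` → engrave (S169, F2221). Control points (SVG): P0=(109.448,160.980), P1=(51.904,53.270), P2=(30.061,12.420); sampled at t=k/5. Machine vertices: (109.448,72.157) → (87.858,112.567) → (69.125,147.627) → (53.248,177.339) → (40.226,201.703) → (30.061,220.717). Open path.

**Shape 2** — `<path>` quadratic bezier, stroke `#0000ff` → engrave (S169, F2221). Control points (SVG): P0=(158.465,160.295), P1=(70.420,157.011), P2=(45.917,185.294); sampled at t=k/5. Machine vertices: (158.465,72.842) → (125.789,72.893) → (98.196,70.418) → (75.686,65.419) → (58.260,57.894) → (45.917,47.843). Open path.

**Shape 3** — `<polyline>` open polyline, stroke `#0000ff` → engrave (S169, F2221). Machine vertices: (114.206,26.060) → (61.351,130.375) → (94.206,177.263). Open path.

**Shape 4** — `<polyline>` open polyline, stroke `#0000ff` → engrave (S169, F2221). Machine vertices: (147.967,68.715) → (136.988,102.196) → (188.694,39.459) → (6.243,199.338). Open path.

G21
G90
G0 X109.448 Y72.157
M3 S169
G01 X87.858 Y112.567 F2221
G01 X69.125 Y147.627
G01 X53.248 Y177.339
G01 X40.226 Y201.703
G01 X30.061 Y220.717
M5
G0 X158.465 Y72.842
M3 S169
G01 X125.789 Y72.893 F2221
G01 X98.196 Y70.418
G01 X75.686 Y65.419
G01 X58.260 Y57.894
G01 X45.917 Y47.843
M5
G0 X114.206 Y26.060
M3 S169
G01 X61.351 Y130.375 F2221
G01 X94.206 Y177.263
M5
G0 X147.967 Y68.715
M3 S169
G01 X136.988 Y102.196 F2221
G01 X188.694 Y39.459
G01 X6.243 Y199.338
M5
G0 X0.000 Y0.000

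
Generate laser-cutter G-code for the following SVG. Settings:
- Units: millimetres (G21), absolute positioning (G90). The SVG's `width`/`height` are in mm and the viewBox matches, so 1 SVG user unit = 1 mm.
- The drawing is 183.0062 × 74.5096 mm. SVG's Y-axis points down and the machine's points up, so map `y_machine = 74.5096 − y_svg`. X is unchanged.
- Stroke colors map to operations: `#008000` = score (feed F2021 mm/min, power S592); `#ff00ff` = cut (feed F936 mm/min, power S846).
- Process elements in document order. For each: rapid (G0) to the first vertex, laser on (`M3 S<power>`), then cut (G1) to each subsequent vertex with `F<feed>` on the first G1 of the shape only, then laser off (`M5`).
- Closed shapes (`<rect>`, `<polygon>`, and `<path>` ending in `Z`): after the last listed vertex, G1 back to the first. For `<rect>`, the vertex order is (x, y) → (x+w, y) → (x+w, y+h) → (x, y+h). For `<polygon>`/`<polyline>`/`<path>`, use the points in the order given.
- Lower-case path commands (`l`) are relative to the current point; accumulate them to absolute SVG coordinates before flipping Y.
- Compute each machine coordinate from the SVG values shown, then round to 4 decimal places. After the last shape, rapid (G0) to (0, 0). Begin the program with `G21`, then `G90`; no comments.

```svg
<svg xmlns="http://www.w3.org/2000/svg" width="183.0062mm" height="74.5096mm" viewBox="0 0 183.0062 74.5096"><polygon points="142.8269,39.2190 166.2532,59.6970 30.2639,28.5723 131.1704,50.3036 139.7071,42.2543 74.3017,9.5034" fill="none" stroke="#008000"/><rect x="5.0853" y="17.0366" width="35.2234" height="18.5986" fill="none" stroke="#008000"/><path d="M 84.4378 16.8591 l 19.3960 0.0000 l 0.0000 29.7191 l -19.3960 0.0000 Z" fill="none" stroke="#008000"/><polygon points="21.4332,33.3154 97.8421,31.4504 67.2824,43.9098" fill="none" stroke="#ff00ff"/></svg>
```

G21
G90
G0 X142.8269 Y35.2906
M3 S592
G1 X166.2532 Y14.8126 F2021
G1 X30.2639 Y45.9373
G1 X131.1704 Y24.2060
G1 X139.7071 Y32.2553
G1 X74.3017 Y65.0062
G1 X142.8269 Y35.2906
M5
G0 X5.0853 Y57.4730
M3 S592
G1 X40.3087 Y57.4730 F2021
G1 X40.3087 Y38.8744
G1 X5.0853 Y38.8744
G1 X5.0853 Y57.4730
M5
G0 X84.4378 Y57.6505
M3 S592
G1 X103.8338 Y57.6505 F2021
G1 X103.8338 Y27.9314
G1 X84.4378 Y27.9314
G1 X84.4378 Y57.6505
M5
G0 X21.4332 Y41.1942
M3 S846
G1 X97.8421 Y43.0592 F936
G1 X67.2824 Y30.5998
G1 X21.4332 Y41.1942
M5
G0 X0.0000 Y0.0000

1 u = 1 mm; y_m = 74.5096 − y.

[1] `<polygon>` closed polygon, #008000→score S592 F2021: (142.8269,35.2906) → (166.2532,14.8126) → (30.2639,45.9373) → (131.1704,24.2060) → (139.7071,32.2553) → (74.3017,65.0062) → (142.8269,35.2906) (closed)

[2] `<rect>` rectangle, #008000→score S592 F2021: (5.0853,57.4730) → (40.3087,57.4730) → (40.3087,38.8744) → (5.0853,38.8744) → (5.0853,57.4730) (closed)

[3] `<path>` rectangle, #008000→score S592 F2021: (84.4378,57.6505) → (103.8338,57.6505) → (103.8338,27.9314) → (84.4378,27.9314) → (84.4378,57.6505) (closed)

[4] `<polygon>` closed polygon, #ff00ff→cut S846 F936: (21.4332,41.1942) → (97.8421,43.0592) → (67.2824,30.5998) → (21.4332,41.1942) (closed)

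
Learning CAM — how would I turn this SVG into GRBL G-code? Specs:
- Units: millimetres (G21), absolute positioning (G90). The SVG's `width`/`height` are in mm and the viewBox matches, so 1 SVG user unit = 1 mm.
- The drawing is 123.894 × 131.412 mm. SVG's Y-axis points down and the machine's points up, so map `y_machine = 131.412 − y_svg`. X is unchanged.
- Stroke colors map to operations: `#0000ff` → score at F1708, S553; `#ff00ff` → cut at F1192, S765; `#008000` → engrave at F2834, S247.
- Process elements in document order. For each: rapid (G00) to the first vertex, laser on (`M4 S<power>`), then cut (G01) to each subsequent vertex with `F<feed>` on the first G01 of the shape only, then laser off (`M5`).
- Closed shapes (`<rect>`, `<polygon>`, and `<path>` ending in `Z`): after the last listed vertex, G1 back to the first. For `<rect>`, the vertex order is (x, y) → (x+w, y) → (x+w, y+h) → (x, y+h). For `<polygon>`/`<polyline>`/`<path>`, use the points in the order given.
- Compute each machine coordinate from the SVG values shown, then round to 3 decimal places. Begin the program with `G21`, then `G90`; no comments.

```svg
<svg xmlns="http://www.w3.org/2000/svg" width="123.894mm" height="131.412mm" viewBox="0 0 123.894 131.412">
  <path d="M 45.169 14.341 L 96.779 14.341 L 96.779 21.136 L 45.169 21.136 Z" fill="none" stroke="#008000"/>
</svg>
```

Since the viewBox matches the mm dimensions, user units are millimetres directly. The only transform is the Y-flip y_m = 131.412 − y_svg.

Shape 1 is a rectangle drawn with `<path>`. Its stroke #008000 means engrave at S247, F2834. After flipping Y the toolpath is (45.169,117.071) → (96.779,117.071) → (96.779,110.276) → (45.169,110.276) → (45.169,117.071), returning to the start.

G21
G90
G00 X45.169 Y117.071
M4 S247
G01 X96.779 Y117.071 F2834
G01 X96.779 Y110.276
G01 X45.169 Y110.276
G01 X45.169 Y117.071
M5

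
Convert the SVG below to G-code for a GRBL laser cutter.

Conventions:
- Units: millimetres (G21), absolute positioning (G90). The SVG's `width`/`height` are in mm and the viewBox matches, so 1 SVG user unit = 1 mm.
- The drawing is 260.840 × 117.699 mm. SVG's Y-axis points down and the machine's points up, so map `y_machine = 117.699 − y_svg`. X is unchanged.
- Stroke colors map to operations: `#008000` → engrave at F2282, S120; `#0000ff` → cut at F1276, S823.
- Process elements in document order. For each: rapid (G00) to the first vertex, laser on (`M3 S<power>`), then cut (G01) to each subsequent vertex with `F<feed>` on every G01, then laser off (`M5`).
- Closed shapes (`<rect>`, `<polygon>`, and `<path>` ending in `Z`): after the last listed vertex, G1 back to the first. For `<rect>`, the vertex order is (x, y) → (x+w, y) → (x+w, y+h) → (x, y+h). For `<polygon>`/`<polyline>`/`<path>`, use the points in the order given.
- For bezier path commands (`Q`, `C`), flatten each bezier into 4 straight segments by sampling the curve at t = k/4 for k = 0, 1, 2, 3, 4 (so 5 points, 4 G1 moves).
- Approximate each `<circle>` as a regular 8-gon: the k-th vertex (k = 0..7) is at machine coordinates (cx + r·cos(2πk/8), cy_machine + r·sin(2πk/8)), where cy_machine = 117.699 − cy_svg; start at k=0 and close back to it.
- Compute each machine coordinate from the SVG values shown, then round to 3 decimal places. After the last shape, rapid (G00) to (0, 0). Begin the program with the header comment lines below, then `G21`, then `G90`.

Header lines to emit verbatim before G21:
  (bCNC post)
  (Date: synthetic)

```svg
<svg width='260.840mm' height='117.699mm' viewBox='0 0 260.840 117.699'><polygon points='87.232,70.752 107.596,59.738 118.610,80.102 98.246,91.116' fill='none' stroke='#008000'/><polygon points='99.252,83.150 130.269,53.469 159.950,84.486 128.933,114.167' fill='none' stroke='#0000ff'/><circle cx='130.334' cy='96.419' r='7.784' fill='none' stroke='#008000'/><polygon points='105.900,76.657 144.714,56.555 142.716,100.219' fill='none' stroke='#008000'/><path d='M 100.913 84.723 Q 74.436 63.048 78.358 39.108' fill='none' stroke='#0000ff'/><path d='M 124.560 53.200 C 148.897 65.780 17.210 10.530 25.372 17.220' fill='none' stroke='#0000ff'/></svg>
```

1 u = 1 mm; y_m = 117.699 − y.

[1] `<polygon>` regular polygon, #008000→engrave S120 F2282: (87.232,46.947) → (107.596,57.961) → (118.610,37.597) → (98.246,26.583) → (87.232,46.947) (closed)

[2] `<polygon>` regular polygon, #0000ff→cut S823 F1276: (99.252,34.549) → (130.269,64.230) → (159.950,33.213) → (128.933,3.532) → (99.252,34.549) (closed)

[3] `<circle>` circle, #008000→engrave S120 F2282: (138.118,21.280) → (135.838,26.784) → (130.334,29.064) → (124.830,26.784) → (122.550,21.280) → (124.830,15.776) → (130.334,13.496) → (135.838,15.776) → (138.118,21.280) (closed)

[4] `<polygon>` regular polygon, #008000→engrave S120 F2282: (105.900,41.042) → (144.714,61.144) → (142.716,17.480) → (105.900,41.042) (closed)

[5] `<path>` quadratic bezier, #0000ff→cut S823 F1276: (100.913,32.976) → (89.574,43.955) → (82.036,55.217) → (78.297,66.763) → (78.358,78.591)

[6] `<path>` cubic bezier, #0000ff→cut S823 F1276: (124.560,64.499) → (118.181,65.754) → (81.032,80.280) → (40.849,95.910) → (25.372,100.479)

(bCNC post)
(Date: synthetic)
G21
G90
G00 X87.232 Y46.947
M3 S120
G01 X107.596 Y57.961 F2282
G01 X118.610 Y37.597 F2282
G01 X98.246 Y26.583 F2282
G01 X87.232 Y46.947 F2282
M5
G00 X99.252 Y34.549
M3 S823
G01 X130.269 Y64.230 F1276
G01 X159.950 Y33.213 F1276
G01 X128.933 Y3.532 F1276
G01 X99.252 Y34.549 F1276
M5
G00 X138.118 Y21.280
M3 S120
G01 X135.838 Y26.784 F2282
G01 X130.334 Y29.064 F2282
G01 X124.830 Y26.784 F2282
G01 X122.550 Y21.280 F2282
G01 X124.830 Y15.776 F2282
G01 X130.334 Y13.496 F2282
G01 X135.838 Y15.776 F2282
G01 X138.118 Y21.280 F2282
M5
G00 X105.900 Y41.042
M3 S120
G01 X144.714 Y61.144 F2282
G01 X142.716 Y17.480 F2282
G01 X105.900 Y41.042 F2282
M5
G00 X100.913 Y32.976
M3 S823
G01 X89.574 Y43.955 F1276
G01 X82.036 Y55.217 F1276
G01 X78.297 Y66.763 F1276
G01 X78.358 Y78.591 F1276
M5
G00 X124.560 Y64.499
M3 S823
G01 X118.181 Y65.754 F1276
G01 X81.032 Y80.280 F1276
G01 X40.849 Y95.910 F1276
G01 X25.372 Y100.479 F1276
M5
G00 X0.000 Y0.000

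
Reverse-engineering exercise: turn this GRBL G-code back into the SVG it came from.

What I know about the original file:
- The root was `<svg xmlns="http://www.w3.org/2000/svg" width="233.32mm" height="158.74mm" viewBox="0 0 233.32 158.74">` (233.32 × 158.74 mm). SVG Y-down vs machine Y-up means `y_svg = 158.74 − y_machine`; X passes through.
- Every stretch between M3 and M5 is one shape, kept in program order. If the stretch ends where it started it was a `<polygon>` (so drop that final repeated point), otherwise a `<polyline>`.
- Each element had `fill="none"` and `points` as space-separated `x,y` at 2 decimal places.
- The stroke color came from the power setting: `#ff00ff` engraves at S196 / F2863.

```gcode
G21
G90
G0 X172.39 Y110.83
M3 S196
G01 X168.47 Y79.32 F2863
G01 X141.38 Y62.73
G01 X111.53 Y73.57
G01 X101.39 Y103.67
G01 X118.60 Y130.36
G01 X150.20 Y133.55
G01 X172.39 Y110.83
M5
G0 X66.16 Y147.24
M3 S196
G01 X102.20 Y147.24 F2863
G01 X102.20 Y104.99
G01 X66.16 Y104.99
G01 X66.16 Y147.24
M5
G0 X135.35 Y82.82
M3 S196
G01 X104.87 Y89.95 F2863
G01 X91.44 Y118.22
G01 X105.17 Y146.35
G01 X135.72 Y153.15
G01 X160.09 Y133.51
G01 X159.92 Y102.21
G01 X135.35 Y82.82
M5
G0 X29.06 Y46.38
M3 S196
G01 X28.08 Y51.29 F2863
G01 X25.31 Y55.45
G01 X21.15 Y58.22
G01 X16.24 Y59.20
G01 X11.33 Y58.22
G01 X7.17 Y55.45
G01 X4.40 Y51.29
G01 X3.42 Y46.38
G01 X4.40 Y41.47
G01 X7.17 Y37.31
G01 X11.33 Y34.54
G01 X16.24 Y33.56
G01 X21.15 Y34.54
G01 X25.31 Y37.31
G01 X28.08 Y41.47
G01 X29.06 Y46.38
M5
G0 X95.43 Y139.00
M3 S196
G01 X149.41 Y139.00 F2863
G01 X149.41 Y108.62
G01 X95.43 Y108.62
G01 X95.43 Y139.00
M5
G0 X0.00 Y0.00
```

Each laser-on run becomes one SVG element. Flip Y back into SVG space with y_svg = 158.74 − y_machine. Every run uses S196, so all elements get stroke `#ff00ff` (engrave).

Run 1: The run returns to its start, so emit a `<polygon>` with points (Y-flipped): 172.39,47.91 168.47,79.42 141.38,96.01 111.53,85.17 101.39,55.07 118.60,28.38 150.20,25.19.

Run 2: The run returns to its start, so emit a `<polygon>` with points (Y-flipped): 66.16,11.50 102.20,11.50 102.20,53.75 66.16,53.75.

Run 3: The run returns to its start, so emit a `<polygon>` with points (Y-flipped): 135.35,75.92 104.87,68.79 91.44,40.52 105.17,12.39 135.72,5.59 160.09,25.23 159.92,56.53.

Run 4: The run returns to its start, so emit a `<polygon>` with points (Y-flipped): 29.06,112.36 28.08,107.45 25.31,103.29 21.15,100.52 16.24,99.54 11.33,100.52 7.17,103.29 4.40,107.45 3.42,112.36 4.40,117.27 7.17,121.43 11.33,124.20 16.24,125.18 21.15,124.20 25.31,121.43 28.08,117.27.

Run 5: The run returns to its start, so emit a `<polygon>` with points (Y-flipped): 95.43,19.74 149.41,19.74 149.41,50.12 95.43,50.12.

<svg xmlns="http://www.w3.org/2000/svg" width="233.32mm" height="158.74mm" viewBox="0 0 233.32 158.74">
  <polygon points="172.39,47.91 168.47,79.42 141.38,96.01 111.53,85.17 101.39,55.07 118.60,28.38 150.20,25.19" fill="none" stroke="#ff00ff"/>
  <polygon points="66.16,11.50 102.20,11.50 102.20,53.75 66.16,53.75" fill="none" stroke="#ff00ff"/>
  <polygon points="135.35,75.92 104.87,68.79 91.44,40.52 105.17,12.39 135.72,5.59 160.09,25.23 159.92,56.53" fill="none" stroke="#ff00ff"/>
  <polygon points="29.06,112.36 28.08,107.45 25.31,103.29 21.15,100.52 16.24,99.54 11.33,100.52 7.17,103.29 4.40,107.45 3.42,112.36 4.40,117.27 7.17,121.43 11.33,124.20 16.24,125.18 21.15,124.20 25.31,121.43 28.08,117.27" fill="none" stroke="#ff00ff"/>
  <polygon points="95.43,19.74 149.41,19.74 149.41,50.12 95.43,50.12" fill="none" stroke="#ff00ff"/>
</svg>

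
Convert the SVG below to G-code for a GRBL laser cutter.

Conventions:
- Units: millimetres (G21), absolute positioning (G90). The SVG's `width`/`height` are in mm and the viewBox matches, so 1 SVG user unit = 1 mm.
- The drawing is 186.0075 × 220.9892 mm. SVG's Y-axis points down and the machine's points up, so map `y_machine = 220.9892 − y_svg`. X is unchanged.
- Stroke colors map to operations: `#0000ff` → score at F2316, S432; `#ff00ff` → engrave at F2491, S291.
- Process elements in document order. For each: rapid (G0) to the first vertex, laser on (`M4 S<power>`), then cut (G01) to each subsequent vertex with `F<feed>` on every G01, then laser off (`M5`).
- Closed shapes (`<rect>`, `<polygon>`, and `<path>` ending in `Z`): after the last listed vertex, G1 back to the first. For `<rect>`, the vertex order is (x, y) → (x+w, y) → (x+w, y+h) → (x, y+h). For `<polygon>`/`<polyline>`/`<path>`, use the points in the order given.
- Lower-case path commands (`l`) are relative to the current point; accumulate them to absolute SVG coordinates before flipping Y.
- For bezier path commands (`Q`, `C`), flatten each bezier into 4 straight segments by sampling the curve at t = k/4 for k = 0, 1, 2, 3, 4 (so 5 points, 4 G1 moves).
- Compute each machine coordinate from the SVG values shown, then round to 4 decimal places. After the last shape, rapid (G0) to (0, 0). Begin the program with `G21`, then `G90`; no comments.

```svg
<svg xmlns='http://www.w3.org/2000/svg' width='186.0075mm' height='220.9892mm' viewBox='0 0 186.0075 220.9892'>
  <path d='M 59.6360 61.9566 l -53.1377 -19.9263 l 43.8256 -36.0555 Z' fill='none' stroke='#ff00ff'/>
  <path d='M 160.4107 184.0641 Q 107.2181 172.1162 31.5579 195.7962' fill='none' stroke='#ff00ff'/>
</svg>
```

viewBox `0 0 186.0075 220.9892` with mm width/height → 1 unit = 1 mm. Flip: y_m = 220.9892 − y_svg.

**Shape 1** — `<path>` regular polygon, stroke `#ff00ff` → engrave (S291, F2491). Machine vertices: (59.6360,159.0326) → (6.4983,178.9589) → (50.3239,215.0144) → (59.6360,159.0326). Closed: final G1 returns to the first vertex.

**Shape 2** — `<path>` quadratic bezier, stroke `#ff00ff` → engrave (S291, F2491). Control points (SVG): P0=(160.4107,184.0641), P1=(107.2181,172.1162), P2=(31.5579,195.7962); sampled at t=k/4. Machine vertices: (160.4107,36.9251) → (132.4102,40.6723) → (101.6012,39.9660) → (67.9838,34.8063) → (31.5579,25.1930). Open path.

G21
G90
G0 X59.6360 Y159.0326
M4 S291
G01 X6.4983 Y178.9589 F2491
G01 X50.3239 Y215.0144 F2491
G01 X59.6360 Y159.0326 F2491
M5
G0 X160.4107 Y36.9251
M4 S291
G01 X132.4102 Y40.6723 F2491
G01 X101.6012 Y39.9660 F2491
G01 X67.9838 Y34.8063 F2491
G01 X31.5579 Y25.1930 F2491
M5
G0 X0.0000 Y0.0000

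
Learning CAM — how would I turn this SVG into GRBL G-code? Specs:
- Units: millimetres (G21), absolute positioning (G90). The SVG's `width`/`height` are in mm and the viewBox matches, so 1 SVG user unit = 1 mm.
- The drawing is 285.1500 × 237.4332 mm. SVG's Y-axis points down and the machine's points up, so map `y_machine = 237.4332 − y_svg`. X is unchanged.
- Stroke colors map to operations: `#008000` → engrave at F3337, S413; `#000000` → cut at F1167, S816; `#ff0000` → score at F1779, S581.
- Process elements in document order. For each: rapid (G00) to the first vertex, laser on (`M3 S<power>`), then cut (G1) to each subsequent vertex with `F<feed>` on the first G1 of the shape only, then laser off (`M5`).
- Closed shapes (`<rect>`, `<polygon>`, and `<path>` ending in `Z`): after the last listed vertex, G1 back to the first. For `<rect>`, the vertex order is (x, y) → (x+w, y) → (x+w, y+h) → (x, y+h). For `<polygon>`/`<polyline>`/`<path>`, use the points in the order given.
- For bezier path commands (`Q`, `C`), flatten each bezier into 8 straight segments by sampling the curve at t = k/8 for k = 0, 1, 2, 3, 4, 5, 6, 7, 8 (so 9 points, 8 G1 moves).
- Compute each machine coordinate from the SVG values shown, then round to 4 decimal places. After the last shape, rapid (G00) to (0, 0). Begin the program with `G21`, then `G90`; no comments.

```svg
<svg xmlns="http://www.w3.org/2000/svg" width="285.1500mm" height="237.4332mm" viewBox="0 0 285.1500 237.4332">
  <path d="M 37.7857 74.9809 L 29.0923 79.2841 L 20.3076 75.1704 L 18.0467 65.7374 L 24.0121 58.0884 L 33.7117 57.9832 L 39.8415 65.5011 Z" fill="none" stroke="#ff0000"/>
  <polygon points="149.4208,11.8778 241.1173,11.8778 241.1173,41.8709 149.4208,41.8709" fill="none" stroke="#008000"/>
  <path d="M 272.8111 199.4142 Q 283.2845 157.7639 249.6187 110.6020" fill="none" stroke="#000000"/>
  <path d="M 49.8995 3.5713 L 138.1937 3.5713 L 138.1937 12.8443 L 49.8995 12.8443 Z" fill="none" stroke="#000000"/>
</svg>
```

G21
G90
G00 X37.7857 Y162.4523
M3 S581
G1 X29.0923 Y158.1491 F1779
G1 X20.3076 Y162.2628
G1 X18.0467 Y171.6958
G1 X24.0121 Y179.3448
G1 X33.7117 Y179.4500
G1 X39.8415 Y171.9321
G1 X37.7857 Y162.4523
M5
G00 X149.4208 Y225.5554
M3 S413
G1 X241.1173 Y225.5554 F3337
G1 X241.1173 Y195.5623
G1 X149.4208 Y195.5623
G1 X149.4208 Y225.5554
M5
G00 X272.8111 Y38.0190
M3 S816
G1 X274.7398 Y48.5177 F1167
G1 X275.2891 Y59.1886
G1 X274.4591 Y70.0318
G1 X272.2497 Y81.0472
G1 X268.6610 Y92.2348
G1 X263.6929 Y103.5947
G1 X257.3455 Y115.1268
G1 X249.6187 Y126.8312
M5
G00 X49.8995 Y233.8619
M3 S816
G1 X138.1937 Y233.8619 F1167
G1 X138.1937 Y224.5889
G1 X49.8995 Y224.5889
G1 X49.8995 Y233.8619
M5
G00 X0.0000 Y0.0000

1 u = 1 mm; y_m = 237.4332 − y.

[1] `<path>` regular polygon, #ff0000→score S581 F1779: (37.7857,162.4523) → (29.0923,158.1491) → (20.3076,162.2628) → (18.0467,171.6958) → (24.0121,179.3448) → (33.7117,179.4500) → (39.8415,171.9321) → (37.7857,162.4523) (closed)

[2] `<polygon>` rectangle, #008000→engrave S413 F3337: (149.4208,225.5554) → (241.1173,225.5554) → (241.1173,195.5623) → (149.4208,195.5623) → (149.4208,225.5554) (closed)

[3] `<path>` quadratic bezier, #000000→cut S816 F1167: (272.8111,38.0190) → (274.7398,48.5177) → (275.2891,59.1886) → (274.4591,70.0318) → (272.2497,81.0472) → (268.6610,92.2348) → (263.6929,103.5947) → (257.3455,115.1268) → (249.6187,126.8312)

[4] `<path>` rectangle, #000000→cut S816 F1167: (49.8995,233.8619) → (138.1937,233.8619) → (138.1937,224.5889) → (49.8995,224.5889) → (49.8995,233.8619) (closed)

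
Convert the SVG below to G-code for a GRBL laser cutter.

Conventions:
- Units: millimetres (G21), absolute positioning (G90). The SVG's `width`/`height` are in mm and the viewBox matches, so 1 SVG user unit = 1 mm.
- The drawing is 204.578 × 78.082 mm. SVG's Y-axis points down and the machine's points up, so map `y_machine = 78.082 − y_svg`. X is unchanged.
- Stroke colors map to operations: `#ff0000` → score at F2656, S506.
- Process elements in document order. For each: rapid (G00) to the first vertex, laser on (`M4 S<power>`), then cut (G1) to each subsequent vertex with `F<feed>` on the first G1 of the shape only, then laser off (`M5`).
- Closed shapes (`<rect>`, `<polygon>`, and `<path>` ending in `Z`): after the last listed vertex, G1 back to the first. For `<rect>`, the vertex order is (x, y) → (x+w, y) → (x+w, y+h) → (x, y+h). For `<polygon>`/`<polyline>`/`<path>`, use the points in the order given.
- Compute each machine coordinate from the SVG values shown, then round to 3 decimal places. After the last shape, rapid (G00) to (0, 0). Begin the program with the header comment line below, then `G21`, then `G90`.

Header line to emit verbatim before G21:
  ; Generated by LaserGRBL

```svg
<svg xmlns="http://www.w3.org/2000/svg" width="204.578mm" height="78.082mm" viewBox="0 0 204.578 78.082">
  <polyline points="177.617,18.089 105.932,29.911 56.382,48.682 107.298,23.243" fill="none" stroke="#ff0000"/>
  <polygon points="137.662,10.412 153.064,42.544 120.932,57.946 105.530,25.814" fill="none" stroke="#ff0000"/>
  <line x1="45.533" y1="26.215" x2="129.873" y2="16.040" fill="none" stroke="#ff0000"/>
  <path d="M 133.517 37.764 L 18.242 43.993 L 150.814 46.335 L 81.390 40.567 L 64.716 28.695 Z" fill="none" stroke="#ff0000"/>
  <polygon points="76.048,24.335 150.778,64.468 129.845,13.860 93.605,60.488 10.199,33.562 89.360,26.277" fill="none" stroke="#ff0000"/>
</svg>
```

Since the viewBox matches the mm dimensions, user units are millimetres directly. The only transform is the Y-flip y_m = 78.082 − y_svg.

Shape 1 is a open polyline drawn with `<polyline>`. Its stroke #ff0000 means score at S506, F2656. After flipping Y the toolpath is (177.617,59.993) → (105.932,48.171) → (56.382,29.400) → (107.298,54.839).

Shape 2 is a regular polygon drawn with `<polygon>`. Its stroke #ff0000 means score at S506, F2656. After flipping Y the toolpath is (137.662,67.670) → (153.064,35.538) → (120.932,20.136) → (105.530,52.268) → (137.662,67.670), returning to the start.

Shape 3 is a line segment drawn with `<line>`. Its stroke #ff0000 means score at S506, F2656. After flipping Y the toolpath is (45.533,51.867) → (129.873,62.042).

Shape 4 is a closed polygon drawn with `<path>`. Its stroke #ff0000 means score at S506, F2656. After flipping Y the toolpath is (133.517,40.318) → (18.242,34.089) → (150.814,31.747) → (81.390,37.515) → (64.716,49.387) → (133.517,40.318), returning to the start.

Shape 5 is a closed polygon drawn with `<polygon>`. Its stroke #ff0000 means score at S506, F2656. After flipping Y the toolpath is (76.048,53.747) → (150.778,13.614) → (129.845,64.222) → (93.605,17.594) → (10.199,44.520) → (89.360,51.805) → (76.048,53.747), returning to the start.

; Generated by LaserGRBL
G21
G90
G00 X177.617 Y59.993
M4 S506
G1 X105.932 Y48.171 F2656
G1 X56.382 Y29.400
G1 X107.298 Y54.839
M5
G00 X137.662 Y67.670
M4 S506
G1 X153.064 Y35.538 F2656
G1 X120.932 Y20.136
G1 X105.530 Y52.268
G1 X137.662 Y67.670
M5
G00 X45.533 Y51.867
M4 S506
G1 X129.873 Y62.042 F2656
M5
G00 X133.517 Y40.318
M4 S506
G1 X18.242 Y34.089 F2656
G1 X150.814 Y31.747
G1 X81.390 Y37.515
G1 X64.716 Y49.387
G1 X133.517 Y40.318
M5
G00 X76.048 Y53.747
M4 S506
G1 X150.778 Y13.614 F2656
G1 X129.845 Y64.222
G1 X93.605 Y17.594
G1 X10.199 Y44.520
G1 X89.360 Y51.805
G1 X76.048 Y53.747
M5
G00 X0.000 Y0.000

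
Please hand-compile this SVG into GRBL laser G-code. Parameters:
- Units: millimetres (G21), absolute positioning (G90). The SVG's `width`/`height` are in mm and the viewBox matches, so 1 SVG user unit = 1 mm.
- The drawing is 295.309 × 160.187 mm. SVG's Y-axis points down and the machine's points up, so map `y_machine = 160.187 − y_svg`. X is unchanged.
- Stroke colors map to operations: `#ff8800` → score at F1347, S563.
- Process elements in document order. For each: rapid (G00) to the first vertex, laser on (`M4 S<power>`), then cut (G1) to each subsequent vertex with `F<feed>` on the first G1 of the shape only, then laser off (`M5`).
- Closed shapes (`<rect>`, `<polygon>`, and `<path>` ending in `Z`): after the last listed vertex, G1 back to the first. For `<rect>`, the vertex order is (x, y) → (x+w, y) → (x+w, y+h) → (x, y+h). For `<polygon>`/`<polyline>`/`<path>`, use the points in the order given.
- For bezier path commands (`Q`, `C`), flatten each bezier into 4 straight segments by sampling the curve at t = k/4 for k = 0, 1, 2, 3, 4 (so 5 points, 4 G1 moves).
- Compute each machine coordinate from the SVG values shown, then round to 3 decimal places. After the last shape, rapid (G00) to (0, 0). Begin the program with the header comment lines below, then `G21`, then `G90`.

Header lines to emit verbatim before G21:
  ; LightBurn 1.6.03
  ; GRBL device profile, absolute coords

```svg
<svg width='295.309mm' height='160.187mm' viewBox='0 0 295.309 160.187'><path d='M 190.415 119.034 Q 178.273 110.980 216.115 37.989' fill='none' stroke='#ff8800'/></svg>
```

; LightBurn 1.6.03
; GRBL device profile, absolute coords
G21
G90
G00 X190.415 Y41.153
M4 S563
G1 X187.468 Y49.239 F1347
G1 X190.769 Y65.441
G1 X200.318 Y89.761
G1 X216.115 Y122.198
M5
G00 X0.000 Y0.000

1 u = 1 mm; y_m = 160.187 − y.

[1] `<path>` quadratic bezier, #ff8800→score S563 F1347: (190.415,41.153) → (187.468,49.239) → (190.769,65.441) → (200.318,89.761) → (216.115,122.198)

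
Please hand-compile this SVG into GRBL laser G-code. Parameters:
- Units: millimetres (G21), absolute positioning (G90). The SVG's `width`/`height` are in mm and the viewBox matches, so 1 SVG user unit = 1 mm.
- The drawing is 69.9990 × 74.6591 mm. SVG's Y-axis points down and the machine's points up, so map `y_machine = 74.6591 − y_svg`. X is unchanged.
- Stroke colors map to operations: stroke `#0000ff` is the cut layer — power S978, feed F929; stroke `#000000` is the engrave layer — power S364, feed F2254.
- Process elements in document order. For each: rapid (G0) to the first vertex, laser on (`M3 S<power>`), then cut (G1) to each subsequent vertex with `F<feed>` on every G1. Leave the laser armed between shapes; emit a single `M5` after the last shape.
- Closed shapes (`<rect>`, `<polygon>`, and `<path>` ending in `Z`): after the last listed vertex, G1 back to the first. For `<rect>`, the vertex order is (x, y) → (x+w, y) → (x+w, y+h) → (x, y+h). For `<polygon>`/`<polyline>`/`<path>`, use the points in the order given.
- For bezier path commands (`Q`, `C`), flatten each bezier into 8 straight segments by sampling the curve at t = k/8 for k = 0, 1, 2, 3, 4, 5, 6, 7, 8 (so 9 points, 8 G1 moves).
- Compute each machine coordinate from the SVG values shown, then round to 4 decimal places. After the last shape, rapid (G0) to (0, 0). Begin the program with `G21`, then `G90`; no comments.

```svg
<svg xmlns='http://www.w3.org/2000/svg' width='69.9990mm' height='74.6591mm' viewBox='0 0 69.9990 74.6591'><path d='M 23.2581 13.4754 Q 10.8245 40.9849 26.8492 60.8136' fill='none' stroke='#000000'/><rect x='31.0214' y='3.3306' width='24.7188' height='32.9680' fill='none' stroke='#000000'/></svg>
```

G21
G90
G0 X23.2581 Y61.1837
M3 S364
G1 X20.5944 Y54.4263 F2254
G1 X18.8199 Y47.9090 F2254
G1 X17.9348 Y41.6317 F2254
G1 X17.9391 Y35.5944 F2254
G1 X18.8326 Y29.7971 F2254
G1 X20.6155 Y24.2399 F2254
G1 X23.2877 Y18.9227 F2254
G1 X26.8492 Y13.8455 F2254
G0 X31.0214 Y71.3285
M3 S364
G1 X55.7402 Y71.3285 F2254
G1 X55.7402 Y38.3605 F2254
G1 X31.0214 Y38.3605 F2254
G1 X31.0214 Y71.3285 F2254
M5
G0 X0.0000 Y0.0000

1 u = 1 mm; y_m = 74.6591 − y.

[1] `<path>` quadratic bezier, #000000→engrave S364 F2254: (23.2581,61.1837) → (20.5944,54.4263) → (18.8199,47.9090) → (17.9348,41.6317) → (17.9391,35.5944) → (18.8326,29.7971) → (20.6155,24.2399) → (23.2877,18.9227) → (26.8492,13.8455)

[2] `<rect>` rectangle, #000000→engrave S364 F2254: (31.0214,71.3285) → (55.7402,71.3285) → (55.7402,38.3605) → (31.0214,38.3605) → (31.0214,71.3285) (closed)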